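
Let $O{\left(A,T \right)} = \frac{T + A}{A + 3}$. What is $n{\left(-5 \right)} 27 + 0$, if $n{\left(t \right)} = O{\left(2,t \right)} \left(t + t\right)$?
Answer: $162$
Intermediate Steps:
$O{\left(A,T \right)} = \frac{A + T}{3 + A}$
$n{\left(t \right)} = 2 t \left(\frac{2}{5} + \frac{t}{5}\right)$ ($n{\left(t \right)} = \frac{2 + t}{3 + 2} \left(t + t\right) = \frac{2 + t}{5} \cdot 2 t = \left(\frac{2}{5} + \frac{t}{5}\right) 2 t = 2 t \left(\frac{2}{5} + \frac{t}{5}\right)$)
$n{\left(-5 \right)} 27 + 0 = \frac{2}{5} \left(-5\right) \left(2 - 5\right) 27 + 0 = \frac{2}{5} \left(-5\right) \left(-3\right) 27 + 0 = 6 \cdot 27 + 0 = 162 + 0 = 162$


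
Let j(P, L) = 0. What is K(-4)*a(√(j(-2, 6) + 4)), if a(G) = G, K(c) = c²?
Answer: 32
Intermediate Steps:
K(-4)*a(√(j(-2, 6) + 4)) = (-4)²*√(0 + 4) = 16*√4 = 16*2 = 32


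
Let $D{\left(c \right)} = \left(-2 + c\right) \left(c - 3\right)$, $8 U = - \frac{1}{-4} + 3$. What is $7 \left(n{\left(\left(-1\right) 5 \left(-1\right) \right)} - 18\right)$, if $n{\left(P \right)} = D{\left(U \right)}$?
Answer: $- \frac{99393}{1024} \approx -97.063$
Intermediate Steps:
$U = \frac{13}{32}$ ($U = \frac{- \frac{1}{-4} + 3}{8} = \frac{\left(-1\right) \left(- \frac{1}{4}\right) + 3}{8} = \frac{\frac{1}{4} + 3}{8} = \frac{1}{8} \cdot \frac{13}{4} = \frac{13}{32} \approx 0.40625$)
$D{\left(c \right)} = \left(-3 + c\right) \left(-2 + c\right)$ ($D{\left(c \right)} = \left(-2 + c\right) \left(-3 + c\right) = \left(-3 + c\right) \left(-2 + c\right)$)
$n{\left(P \right)} = \frac{4233}{1024}$ ($n{\left(P \right)} = 6 + \left(\frac{13}{32}\right)^{2} - \frac{65}{32} = 6 + \frac{169}{1024} - \frac{65}{32} = \frac{4233}{1024}$)
$7 \left(n{\left(\left(-1\right) 5 \left(-1\right) \right)} - 18\right) = 7 \left(\frac{4233}{1024} - 18\right) = 7 \left(- \frac{14199}{1024}\right) = - \frac{99393}{1024}$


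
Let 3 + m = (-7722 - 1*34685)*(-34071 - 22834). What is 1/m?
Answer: 1/2413170332 ≈ 4.1439e-10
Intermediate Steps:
m = 2413170332 (m = -3 + (-7722 - 1*34685)*(-34071 - 22834) = -3 + (-7722 - 34685)*(-56905) = -3 - 42407*(-56905) = -3 + 2413170335 = 2413170332)
1/m = 1/2413170332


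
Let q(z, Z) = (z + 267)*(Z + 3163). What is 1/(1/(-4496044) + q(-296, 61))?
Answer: -4496044/420362129825 ≈ -1.0696e-5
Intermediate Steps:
q(z, Z) = (267 + z)*(3163 + Z)
1/(1/(-4496044) + q(-296, 61)) = 1/(1/(-4496044) + (844521 + 267*61 + 3163*(-296) + 61*(-296))) = 1/(-1/4496044 + (844521 + 16287 - 936248 - 18056)) = 1/(-1/4496044 - 93496) = 1/(-420362129825/4496044) = -4496044/420362129825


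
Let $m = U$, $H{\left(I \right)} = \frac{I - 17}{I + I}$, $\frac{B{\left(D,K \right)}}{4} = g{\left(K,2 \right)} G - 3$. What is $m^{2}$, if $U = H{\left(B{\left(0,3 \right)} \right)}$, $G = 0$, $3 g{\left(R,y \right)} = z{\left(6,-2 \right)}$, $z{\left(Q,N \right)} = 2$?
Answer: $\frac{841}{576} \approx 1.4601$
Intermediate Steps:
$g{\left(R,y \right)} = \frac{2}{3}$ ($g{\left(R,y \right)} = \frac{1}{3} \cdot 2 = \frac{2}{3}$)
$B{\left(D,K \right)} = -12$ ($B{\left(D,K \right)} = 4 \left(\frac{2}{3} \cdot 0 - 3\right) = 4 \left(0 - 3\right) = 4 \left(-3\right) = -12$)
$H{\left(I \right)} = \frac{-17 + I}{2 I}$
$U = \frac{29}{24}$ ($U = \frac{-17 - 12}{2 \left(-12\right)} = \frac{1}{2} \left(- \frac{1}{12}\right) \left(-29\right) = \frac{29}{24} \approx 1.2083$)
$m = \frac{29}{24} \approx 1.2083$
$m^{2} = \left(\frac{29}{24}\right)^{2} = \frac{841}{576}$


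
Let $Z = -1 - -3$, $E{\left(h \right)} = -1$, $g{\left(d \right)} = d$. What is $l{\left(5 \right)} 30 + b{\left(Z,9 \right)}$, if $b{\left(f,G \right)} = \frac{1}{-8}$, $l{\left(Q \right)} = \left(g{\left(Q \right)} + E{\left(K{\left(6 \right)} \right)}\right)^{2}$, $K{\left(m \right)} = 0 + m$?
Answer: $\frac{3839}{8} \approx 479.88$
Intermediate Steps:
$K{\left(m \right)} = m$
$Z = 2$ ($Z = -1 + 3 = 2$)
$l{\left(Q \right)} = \left(-1 + Q\right)^{2}$ ($l{\left(Q \right)} = \left(Q - 1\right)^{2} = \left(-1 + Q\right)^{2}$)
$b{\left(f,G \right)} = - \frac{1}{8}$
$l{\left(5 \right)} 30 + b{\left(Z,9 \right)} = \left(-1 + 5\right)^{2} \cdot 30 - \frac{1}{8} = 4^{2} \cdot 30 - \frac{1}{8} = 16 \cdot 30 - \frac{1}{8} = 480 - \frac{1}{8} = \frac{3839}{8}$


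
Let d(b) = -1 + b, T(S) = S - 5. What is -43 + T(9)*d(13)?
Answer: 5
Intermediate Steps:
T(S) = -5 + S
-43 + T(9)*d(13) = -43 + (-5 + 9)*(-1 + 13) = -43 + 4*12 = -43 + 48 = 5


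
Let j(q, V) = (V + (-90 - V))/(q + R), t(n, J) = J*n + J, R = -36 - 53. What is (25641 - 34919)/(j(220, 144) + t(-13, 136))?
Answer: 607709/106941 ≈ 5.6827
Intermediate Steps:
R = -89
t(n, J) = J + J*n
j(q, V) = -90/(-89 + q) (j(q, V) = (V + (-90 - V))/(q - 89) = -90/(-89 + q))
(25641 - 34919)/(j(220, 144) + t(-13, 136)) = (25641 - 34919)/(-90/(-89 + 220) + 136*(1 - 13)) = -9278/(-90/131 + 136*(-12)) = -9278/(-90*1/131 - 1632) = -9278/(-90/131 - 1632) = -9278/(-213882/131) = -9278*(-131/213882) = 607709/106941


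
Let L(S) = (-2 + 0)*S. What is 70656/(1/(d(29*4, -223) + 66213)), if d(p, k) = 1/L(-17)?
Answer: 79531912704/17 ≈ 4.6783e+9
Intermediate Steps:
L(S) = -2*S
d(p, k) = 1/34 (d(p, k) = 1/(-2*(-17)) = 1/34)
70656/(1/(d(29*4, -223) + 66213)) = 70656/(1/(1/34 + 66213)) = 70656/(1/(2251243/34)) = 70656/(34/2251243) = 70656*(2251243/34) = 79531912704/17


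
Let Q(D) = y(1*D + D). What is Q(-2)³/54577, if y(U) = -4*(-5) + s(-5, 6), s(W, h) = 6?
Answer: 17576/54577 ≈ 0.32204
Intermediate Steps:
y(U) = 26 (y(U) = -4*(-5) + 6 = 20 + 6 = 26)
Q(D) = 26
Q(-2)³/54577 = 26³/54577 = 17576*(1/54577) = 17576/54577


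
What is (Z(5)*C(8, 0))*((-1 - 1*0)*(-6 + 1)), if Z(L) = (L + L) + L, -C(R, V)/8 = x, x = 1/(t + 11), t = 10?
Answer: -200/7 ≈ -28.571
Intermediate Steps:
x = 1/21 (x = 1/(10 + 11) = 1/21 ≈ 0.047619)
C(R, V) = -8/21 (C(R, V) = -8*1/21 = -8/21)
Z(L) = 3*L (Z(L) = 2*L + L = 3*L)
(Z(5)*C(8, 0))*((-1 - 1*0)*(-6 + 1)) = ((3*5)*(-8/21))*((-1 - 1*0)*(-6 + 1)) = (15*(-8/21))*((-1 + 0)*(-5)) = -(-40)*(-5)/7 = -40/7*5 = -200/7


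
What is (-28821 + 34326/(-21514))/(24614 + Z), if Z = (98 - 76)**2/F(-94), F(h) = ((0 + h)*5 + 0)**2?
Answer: -5707405449500/4874026357049 ≈ -1.1710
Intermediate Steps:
F(h) = 25*h**2 (F(h) = (h*5 + 0)**2 = (5*h + 0)**2 = (5*h)**2 = 25*h**2)
Z = 121/55225 (Z = (98 - 76)**2/((25*(-94)**2)) = 22**2/((25*8836)) = 484/220900 = 484*(1/220900) = 121/55225 ≈ 0.0021910)
(-28821 + 34326/(-21514))/(24614 + Z) = (-28821 + 34326/(-21514))/(24614 + 121/55225) = (-28821 + 34326*(-1/21514))/(1359308271/55225) = (-28821 - 17163/10757)*(55225/1359308271) = -310044660/10757*55225/1359308271 = -5707405449500/4874026357049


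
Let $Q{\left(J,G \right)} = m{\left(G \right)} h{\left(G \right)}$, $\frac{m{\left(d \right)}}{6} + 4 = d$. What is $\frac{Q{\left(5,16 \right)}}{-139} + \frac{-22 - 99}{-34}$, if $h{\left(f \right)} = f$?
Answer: $- \frac{22349}{4726} \approx -4.7289$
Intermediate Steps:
$m{\left(d \right)} = -24 + 6 d$
$Q{\left(J,G \right)} = G \left(-24 + 6 G\right)$ ($Q{\left(J,G \right)} = \left(-24 + 6 G\right) G = G \left(-24 + 6 G\right)$)
$\frac{Q{\left(5,16 \right)}}{-139} + \frac{-22 - 99}{-34} = \frac{6 \cdot 16 \left(-4 + 16\right)}{-139} + \frac{-22 - 99}{-34} = 6 \cdot 16 \cdot 12 \left(- \frac{1}{139}\right) + \left(-22 - 99\right) \left(- \frac{1}{34}\right) = 1152 \left(- \frac{1}{139}\right) - - \frac{121}{34} = - \frac{1152}{139} + \frac{121}{34} = - \frac{22349}{4726}$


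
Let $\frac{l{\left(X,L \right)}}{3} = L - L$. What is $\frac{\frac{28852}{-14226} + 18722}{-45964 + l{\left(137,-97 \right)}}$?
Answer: $- \frac{33288790}{81735483} \approx -0.40727$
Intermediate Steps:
$l{\left(X,L \right)} = 0$ ($l{\left(X,L \right)} = 3 \left(L - L\right) = 3 \cdot 0 = 0$)
$\frac{\frac{28852}{-14226} + 18722}{-45964 + l{\left(137,-97 \right)}} = \frac{\frac{28852}{-14226} + 18722}{-45964 + 0} = \frac{28852 \left(- \frac{1}{14226}\right) + 18722}{-45964} = \left(- \frac{14426}{7113} + 18722\right) \left(- \frac{1}{45964}\right) = \frac{133155160}{7113} \left(- \frac{1}{45964}\right) = - \frac{33288790}{81735483}$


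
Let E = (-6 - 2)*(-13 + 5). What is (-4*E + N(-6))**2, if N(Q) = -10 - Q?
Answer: 67600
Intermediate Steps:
E = 64 (E = -8*(-8) = 64)
(-4*E + N(-6))**2 = (-4*64 + (-10 - 1*(-6)))**2 = (-256 + (-10 + 6))**2 = (-256 - 4)**2 = (-260)**2 = 67600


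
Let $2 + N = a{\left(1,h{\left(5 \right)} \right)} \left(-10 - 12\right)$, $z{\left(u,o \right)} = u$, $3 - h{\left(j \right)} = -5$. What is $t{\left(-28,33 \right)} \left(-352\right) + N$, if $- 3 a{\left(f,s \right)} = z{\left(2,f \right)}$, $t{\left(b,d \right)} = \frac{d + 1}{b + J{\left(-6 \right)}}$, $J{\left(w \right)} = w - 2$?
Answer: $\frac{3106}{9} \approx 345.11$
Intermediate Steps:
$J{\left(w \right)} = -2 + w$
$h{\left(j \right)} = 8$ ($h{\left(j \right)} = 3 - -5 = 3 + 5 = 8$)
$t{\left(b,d \right)} = \frac{1 + d}{-8 + b}$ ($t{\left(b,d \right)} = \frac{d + 1}{b - 8} = \frac{1 + d}{b - 8} = \frac{1 + d}{-8 + b}$)
$a{\left(f,s \right)} = - \frac{2}{3}$ ($a{\left(f,s \right)} = \left(- \frac{1}{3}\right) 2 = - \frac{2}{3}$)
$N = \frac{38}{3}$ ($N = -2 - \frac{2 \left(-10 - 12\right)}{3} = -2 - - \frac{44}{3} = -2 + \frac{44}{3} = \frac{38}{3} \approx 12.667$)
$t{\left(-28,33 \right)} \left(-352\right) + N = \frac{1 + 33}{-8 - 28} \left(-352\right) + \frac{38}{3} = \frac{1}{-36} \cdot 34 \left(-352\right) + \frac{38}{3} = \left(- \frac{1}{36}\right) 34 \left(-352\right) + \frac{38}{3} = \left(- \frac{17}{18}\right) \left(-352\right) + \frac{38}{3} = \frac{2992}{9} + \frac{38}{3} = \frac{3106}{9}$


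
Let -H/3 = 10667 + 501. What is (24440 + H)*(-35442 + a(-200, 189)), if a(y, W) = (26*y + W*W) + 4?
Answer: 44567688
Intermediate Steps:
H = -33504 (H = -3*(10667 + 501) = -3*11168 = -33504)
a(y, W) = 4 + W**2 + 26*y (a(y, W) = (26*y + W**2) + 4 = (W**2 + 26*y) + 4 = 4 + W**2 + 26*y)
(24440 + H)*(-35442 + a(-200, 189)) = (24440 - 33504)*(-35442 + (4 + 189**2 + 26*(-200))) = -9064*(-35442 + (4 + 35721 - 5200)) = -9064*(-35442 + 30525) = -9064*(-4917) = 44567688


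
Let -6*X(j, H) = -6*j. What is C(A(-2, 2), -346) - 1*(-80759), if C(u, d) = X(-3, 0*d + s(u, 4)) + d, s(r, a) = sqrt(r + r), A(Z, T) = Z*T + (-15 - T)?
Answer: 80410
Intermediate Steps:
A(Z, T) = -15 - T + T*Z (A(Z, T) = T*Z + (-15 - T) = -15 - T + T*Z)
s(r, a) = sqrt(2)*sqrt(r) (s(r, a) = sqrt(2*r) = sqrt(2)*sqrt(r))
X(j, H) = j (X(j, H) = -(-1)*j = j)
C(u, d) = -3 + d
C(A(-2, 2), -346) - 1*(-80759) = (-3 - 346) - 1*(-80759) = -349 + 80759 = 80410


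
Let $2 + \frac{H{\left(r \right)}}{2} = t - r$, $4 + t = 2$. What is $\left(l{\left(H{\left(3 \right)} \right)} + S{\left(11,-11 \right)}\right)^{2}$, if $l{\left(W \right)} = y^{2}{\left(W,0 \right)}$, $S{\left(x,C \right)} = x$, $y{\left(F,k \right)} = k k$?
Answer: $121$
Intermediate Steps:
$t = -2$ ($t = -4 + 2 = -2$)
$y{\left(F,k \right)} = k^{2}$
$H{\left(r \right)} = -8 - 2 r$ ($H{\left(r \right)} = -4 + 2 \left(-2 - r\right) = -4 - \left(4 + 2 r\right) = -8 - 2 r$)
$l{\left(W \right)} = 0$ ($l{\left(W \right)} = \left(0^{2}\right)^{2} = 0^{2} = 0$)
$\left(l{\left(H{\left(3 \right)} \right)} + S{\left(11,-11 \right)}\right)^{2} = \left(0 + 11\right)^{2} = 11^{2} = 121$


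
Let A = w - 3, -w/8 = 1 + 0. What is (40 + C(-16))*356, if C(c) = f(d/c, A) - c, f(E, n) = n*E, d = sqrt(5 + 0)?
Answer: 19936 + 979*sqrt(5)/4 ≈ 20483.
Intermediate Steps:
d = sqrt(5) ≈ 2.2361
w = -8 (w = -8*(1 + 0) = -8*1 = -8)
A = -11 (A = -8 - 3 = -11)
f(E, n) = E*n
C(c) = -c - 11*sqrt(5)/c (C(c) = (sqrt(5)/c)*(-11) - c = -11*sqrt(5)/c - c = -c - 11*sqrt(5)/c)
(40 + C(-16))*356 = (40 + (-1*(-16) - 11*sqrt(5)/(-16)))*356 = (40 + (16 - 11*sqrt(5)*(-1/16)))*356 = (40 + (16 + 11*sqrt(5)/16))*356 = (56 + 11*sqrt(5)/16)*356 = 19936 + 979*sqrt(5)/4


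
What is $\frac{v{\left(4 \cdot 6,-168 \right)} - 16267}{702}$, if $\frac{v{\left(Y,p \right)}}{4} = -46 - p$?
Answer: $- \frac{15779}{702} \approx -22.477$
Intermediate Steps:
$v{\left(Y,p \right)} = -184 - 4 p$ ($v{\left(Y,p \right)} = 4 \left(-46 - p\right) = -184 - 4 p$)
$\frac{v{\left(4 \cdot 6,-168 \right)} - 16267}{702} = \frac{\left(-184 - -672\right) - 16267}{702} = \left(\left(-184 + 672\right) - 16267\right) \frac{1}{702} = \left(488 - 16267\right) \frac{1}{702} = \left(-15779\right) \frac{1}{702} = - \frac{15779}{702}$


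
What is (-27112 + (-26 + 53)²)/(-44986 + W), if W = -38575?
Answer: 26383/83561 ≈ 0.31573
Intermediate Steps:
(-27112 + (-26 + 53)²)/(-44986 + W) = (-27112 + (-26 + 53)²)/(-44986 - 38575) = (-27112 + 27²)/(-83561) = (-27112 + 729)*(-1/83561) = -26383*(-1/83561) = 26383/83561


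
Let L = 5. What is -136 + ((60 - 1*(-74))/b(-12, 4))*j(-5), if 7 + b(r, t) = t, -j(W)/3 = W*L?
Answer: -3486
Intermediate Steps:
j(W) = -15*W (j(W) = -3*W*5 = -15*W)
b(r, t) = -7 + t
-136 + ((60 - 1*(-74))/b(-12, 4))*j(-5) = -136 + ((60 - 1*(-74))/(-7 + 4))*(-15*(-5)) = -136 + ((60 + 74)/(-3))*75 = -136 + (134*(-1/3))*75 = -136 - 134/3*75 = -136 - 3350 = -3486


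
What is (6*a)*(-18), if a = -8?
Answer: 864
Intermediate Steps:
(6*a)*(-18) = (6*(-8))*(-18) = -48*(-18) = 864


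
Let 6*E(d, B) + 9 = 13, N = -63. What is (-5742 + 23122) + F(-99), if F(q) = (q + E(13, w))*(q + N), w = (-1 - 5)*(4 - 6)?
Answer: 33310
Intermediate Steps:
w = 12 (w = -6*(-2) = 12)
E(d, B) = ⅔ (E(d, B) = -3/2 + (⅙)*13 = -3/2 + 13/6 = ⅔)
F(q) = (-63 + q)*(⅔ + q) (F(q) = (q + ⅔)*(q - 63) = (⅔ + q)*(-63 + q) = (-63 + q)*(⅔ + q))
(-5742 + 23122) + F(-99) = (-5742 + 23122) + (-42 + (-99)² - 187/3*(-99)) = 17380 + (-42 + 9801 + 6171) = 17380 + 15930 = 33310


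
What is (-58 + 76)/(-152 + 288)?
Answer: 9/68 ≈ 0.13235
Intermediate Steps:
(-58 + 76)/(-152 + 288) = 18/136 = 18*(1/136) = 9/68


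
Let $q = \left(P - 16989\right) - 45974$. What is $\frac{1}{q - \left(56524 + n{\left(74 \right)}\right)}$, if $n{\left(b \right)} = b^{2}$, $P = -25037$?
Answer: $- \frac{1}{150000} \approx -6.6667 \cdot 10^{-6}$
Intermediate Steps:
$q = -88000$ ($q = \left(-25037 - 16989\right) - 45974 = -42026 - 45974 = -88000$)
$\frac{1}{q - \left(56524 + n{\left(74 \right)}\right)} = \frac{1}{-88000 - 62000} = \frac{1}{-150000} = - \frac{1}{150000}$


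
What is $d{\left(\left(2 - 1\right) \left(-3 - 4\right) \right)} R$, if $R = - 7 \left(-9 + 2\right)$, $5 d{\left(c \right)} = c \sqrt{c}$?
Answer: $- \frac{343 i \sqrt{7}}{5} \approx - 181.5 i$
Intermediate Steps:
$d{\left(c \right)} = \frac{c^{\frac{3}{2}}}{5}$ ($d{\left(c \right)} = \frac{c \sqrt{c}}{5} = \frac{c^{\frac{3}{2}}}{5}$)
$R = 49$ ($R = \left(-7\right) \left(-7\right) = 49$)
$d{\left(\left(2 - 1\right) \left(-3 - 4\right) \right)} R = \frac{\left(\left(2 - 1\right) \left(-3 - 4\right)\right)^{\frac{3}{2}}}{5} \cdot 49 = \frac{\left(1 \left(-7\right)\right)^{\frac{3}{2}}}{5} \cdot 49 = \frac{\left(-7\right)^{\frac{3}{2}}}{5} \cdot 49 = \frac{\left(-7\right) i \sqrt{7}}{5} \cdot 49 = - \frac{7 i \sqrt{7}}{5} \cdot 49 = - \frac{343 i \sqrt{7}}{5}$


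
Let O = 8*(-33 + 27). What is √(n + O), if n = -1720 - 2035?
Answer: I*√3803 ≈ 61.668*I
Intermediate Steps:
O = -48 (O = 8*(-6) = -48)
n = -3755
√(n + O) = √(-3755 - 48) = √(-3803) = I*√3803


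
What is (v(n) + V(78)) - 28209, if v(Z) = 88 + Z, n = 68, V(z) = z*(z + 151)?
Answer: -10191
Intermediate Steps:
V(z) = z*(151 + z)
(v(n) + V(78)) - 28209 = ((88 + 68) + 78*(151 + 78)) - 28209 = (156 + 78*229) - 28209 = (156 + 17862) - 28209 = 18018 - 28209 = -10191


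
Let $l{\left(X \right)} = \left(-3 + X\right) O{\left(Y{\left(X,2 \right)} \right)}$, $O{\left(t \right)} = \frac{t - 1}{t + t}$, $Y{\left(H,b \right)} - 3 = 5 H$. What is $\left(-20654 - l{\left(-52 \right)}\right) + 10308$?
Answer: $- \frac{2651827}{257} \approx -10318.0$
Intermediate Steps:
$Y{\left(H,b \right)} = 3 + 5 H$
$O{\left(t \right)} = \frac{-1 + t}{2 t}$
$l{\left(X \right)} = \frac{\left(-3 + X\right) \left(2 + 5 X\right)}{2 \left(3 + 5 X\right)}$ ($l{\left(X \right)} = \left(-3 + X\right) \frac{-1 + \left(3 + 5 X\right)}{2 \left(3 + 5 X\right)} = \left(-3 + X\right) \frac{2 + 5 X}{2 \left(3 + 5 X\right)} = \frac{\left(-3 + X\right) \left(2 + 5 X\right)}{2 \left(3 + 5 X\right)}$)
$\left(-20654 - l{\left(-52 \right)}\right) + 10308 = \left(-20654 - \frac{\left(-3 - 52\right) \left(2 + 5 \left(-52\right)\right)}{2 \left(3 + 5 \left(-52\right)\right)}\right) + 10308 = \left(-20654 - \frac{1}{2} \frac{1}{3 - 260} \left(-55\right) \left(2 - 260\right)\right) + 10308 = \left(-20654 - \frac{1}{2} \frac{1}{-257} \left(-55\right) \left(-258\right)\right) + 10308 = \left(-20654 - \frac{1}{2} \left(- \frac{1}{257}\right) \left(-55\right) \left(-258\right)\right) + 10308 = \left(-20654 - - \frac{7095}{257}\right) + 10308 = \left(-20654 + \frac{7095}{257}\right) + 10308 = - \frac{5300983}{257} + 10308 = - \frac{2651827}{257}$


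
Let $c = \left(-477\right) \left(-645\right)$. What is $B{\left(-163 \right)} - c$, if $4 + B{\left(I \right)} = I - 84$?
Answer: $-307916$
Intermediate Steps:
$c = 307665$
$B{\left(I \right)} = -88 + I$ ($B{\left(I \right)} = -4 + \left(I - 84\right) = -4 + \left(-84 + I\right) = -88 + I$)
$B{\left(-163 \right)} - c = \left(-88 - 163\right) - 307665 = -251 - 307665 = -307916$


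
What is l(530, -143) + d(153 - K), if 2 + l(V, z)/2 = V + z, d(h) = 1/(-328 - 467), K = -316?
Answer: 612149/795 ≈ 770.00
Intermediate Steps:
d(h) = -1/795 (d(h) = 1/(-795) = -1/795)
l(V, z) = -4 + 2*V + 2*z (l(V, z) = -4 + 2*(V + z) = -4 + (2*V + 2*z) = -4 + 2*V + 2*z)
l(530, -143) + d(153 - K) = (-4 + 2*530 + 2*(-143)) - 1/795 = (-4 + 1060 - 286) - 1/795 = 770 - 1/795 = 612149/795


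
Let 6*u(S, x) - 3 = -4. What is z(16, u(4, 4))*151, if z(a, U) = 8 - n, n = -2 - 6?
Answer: 2416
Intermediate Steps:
n = -8
u(S, x) = -⅙ (u(S, x) = ½ + (⅙)*(-4) = ½ - ⅔ = -⅙)
z(a, U) = 16 (z(a, U) = 8 - 1*(-8) = 8 + 8 = 16)
z(16, u(4, 4))*151 = 16*151 = 2416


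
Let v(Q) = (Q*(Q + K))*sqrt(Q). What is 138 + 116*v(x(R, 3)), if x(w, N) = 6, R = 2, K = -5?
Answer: 138 + 696*sqrt(6) ≈ 1842.8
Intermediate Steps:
v(Q) = Q**(3/2)*(-5 + Q) (v(Q) = (Q*(Q - 5))*sqrt(Q) = (Q*(-5 + Q))*sqrt(Q) = Q**(3/2)*(-5 + Q))
138 + 116*v(x(R, 3)) = 138 + 116*(6**(3/2)*(-5 + 6)) = 138 + 116*((6*sqrt(6))*1) = 138 + 116*(6*sqrt(6)) = 138 + 696*sqrt(6)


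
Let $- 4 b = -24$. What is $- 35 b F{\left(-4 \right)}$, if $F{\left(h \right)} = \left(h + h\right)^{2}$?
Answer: $-13440$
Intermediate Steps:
$b = 6$ ($b = \left(- \frac{1}{4}\right) \left(-24\right) = 6$)
$F{\left(h \right)} = 4 h^{2}$ ($F{\left(h \right)} = \left(2 h\right)^{2} = 4 h^{2}$)
$- 35 b F{\left(-4 \right)} = \left(-35\right) 6 \cdot 4 \left(-4\right)^{2} = - 210 \cdot 4 \cdot 16 = \left(-210\right) 64 = -13440$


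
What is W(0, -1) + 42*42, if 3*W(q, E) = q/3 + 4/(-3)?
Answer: 15872/9 ≈ 1763.6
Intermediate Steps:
W(q, E) = -4/9 + q/9 (W(q, E) = (q/3 + 4/(-3))/3 = (q*(1/3) + 4*(-1/3))/3 = (q/3 - 4/3)/3 = (-4/3 + q/3)/3 = -4/9 + q/9)
W(0, -1) + 42*42 = (-4/9 + (1/9)*0) + 42*42 = (-4/9 + 0) + 1764 = -4/9 + 1764 = 15872/9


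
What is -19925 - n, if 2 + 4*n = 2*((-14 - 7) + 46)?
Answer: -19937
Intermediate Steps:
n = 12 (n = -½ + (2*((-14 - 7) + 46))/4 = -½ + (2*(-21 + 46))/4 = -½ + (2*25)/4 = -½ + (¼)*50 = -½ + 25/2 = 12)
-19925 - n = -19925 - 1*12 = -19925 - 12 = -19937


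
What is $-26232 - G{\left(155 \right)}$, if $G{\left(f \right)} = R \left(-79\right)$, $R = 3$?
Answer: $-25995$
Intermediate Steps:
$G{\left(f \right)} = -237$ ($G{\left(f \right)} = 3 \left(-79\right) = -237$)
$-26232 - G{\left(155 \right)} = -26232 - -237 = -26232 + 237 = -25995$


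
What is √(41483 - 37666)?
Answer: √3817 ≈ 61.782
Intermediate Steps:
√(41483 - 37666) = √3817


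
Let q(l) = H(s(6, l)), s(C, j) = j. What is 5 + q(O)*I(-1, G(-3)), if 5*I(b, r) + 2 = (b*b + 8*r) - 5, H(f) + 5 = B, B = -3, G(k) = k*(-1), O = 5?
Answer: -119/5 ≈ -23.800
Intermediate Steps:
G(k) = -k
H(f) = -8 (H(f) = -5 - 3 = -8)
q(l) = -8
I(b, r) = -7/5 + b**2/5 + 8*r/5 (I(b, r) = -2/5 + ((b*b + 8*r) - 5)/5 = -2/5 + ((b**2 + 8*r) - 5)/5 = -2/5 + (-5 + b**2 + 8*r)/5 = -2/5 + (-1 + b**2/5 + 8*r/5) = -7/5 + b**2/5 + 8*r/5)
5 + q(O)*I(-1, G(-3)) = 5 - 8*(-7/5 + (1/5)*(-1)**2 + 8*(-1*(-3))/5) = 5 - 8*(-7/5 + (1/5)*1 + (8/5)*3) = 5 - 8*(-7/5 + 1/5 + 24/5) = 5 - 8*18/5 = 5 - 144/5 = -119/5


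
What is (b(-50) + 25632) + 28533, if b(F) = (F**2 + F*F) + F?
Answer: 59115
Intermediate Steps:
b(F) = F + 2*F**2 (b(F) = (F**2 + F**2) + F = 2*F**2 + F = F + 2*F**2)
(b(-50) + 25632) + 28533 = (-50*(1 + 2*(-50)) + 25632) + 28533 = (-50*(1 - 100) + 25632) + 28533 = (-50*(-99) + 25632) + 28533 = (4950 + 25632) + 28533 = 30582 + 28533 = 59115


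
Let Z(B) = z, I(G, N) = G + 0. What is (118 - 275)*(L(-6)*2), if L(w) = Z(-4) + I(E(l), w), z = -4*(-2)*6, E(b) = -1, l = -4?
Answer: -14758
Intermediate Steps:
z = 48 (z = 8*6 = 48)
I(G, N) = G
Z(B) = 48
L(w) = 47 (L(w) = 48 - 1 = 47)
(118 - 275)*(L(-6)*2) = (118 - 275)*(47*2) = -157*94 = -14758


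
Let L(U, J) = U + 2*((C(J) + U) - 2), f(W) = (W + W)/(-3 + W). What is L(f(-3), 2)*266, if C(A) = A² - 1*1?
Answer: 1330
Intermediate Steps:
f(W) = 2*W/(-3 + W) (f(W) = (2*W)/(-3 + W) = 2*W/(-3 + W))
C(A) = -1 + A² (C(A) = A² - 1 = -1 + A²)
L(U, J) = -6 + 2*J² + 3*U (L(U, J) = U + 2*(((-1 + J²) + U) - 2) = U + 2*((-1 + U + J²) - 2) = U + 2*(-3 + U + J²) = U + (-6 + 2*U + 2*J²) = -6 + 2*J² + 3*U)
L(f(-3), 2)*266 = (-6 + 2*2² + 3*(2*(-3)/(-3 - 3)))*266 = (-6 + 2*4 + 3*(2*(-3)/(-6)))*266 = (-6 + 8 + 3*(2*(-3)*(-⅙)))*266 = (-6 + 8 + 3*1)*266 = (-6 + 8 + 3)*266 = 5*266 = 1330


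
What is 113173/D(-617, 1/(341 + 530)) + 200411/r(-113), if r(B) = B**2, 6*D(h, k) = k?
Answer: 7552124349773/12769 ≈ 5.9144e+8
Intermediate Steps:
D(h, k) = k/6
113173/D(-617, 1/(341 + 530)) + 200411/r(-113) = 113173/((1/(6*(341 + 530)))) + 200411/((-113)**2) = 113173/(((1/6)/871)) + 200411/12769 = 113173/(((1/6)*(1/871))) + 200411*(1/12769) = 113173/(1/5226) + 200411/12769 = 113173*5226 + 200411/12769 = 591442098 + 200411/12769 = 7552124349773/12769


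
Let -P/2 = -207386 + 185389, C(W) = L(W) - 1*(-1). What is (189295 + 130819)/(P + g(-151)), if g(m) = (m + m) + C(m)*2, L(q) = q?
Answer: 160057/21696 ≈ 7.3773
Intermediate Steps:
C(W) = 1 + W (C(W) = W - 1*(-1) = W + 1 = 1 + W)
P = 43994 (P = -2*(-207386 + 185389) = -2*(-21997) = 43994)
g(m) = 2 + 4*m (g(m) = (m + m) + (1 + m)*2 = 2*m + (2 + 2*m) = 2 + 4*m)
(189295 + 130819)/(P + g(-151)) = (189295 + 130819)/(43994 + (2 + 4*(-151))) = 320114/(43994 + (2 - 604)) = 320114/(43994 - 602) = 320114/43392 = 320114*(1/43392) = 160057/21696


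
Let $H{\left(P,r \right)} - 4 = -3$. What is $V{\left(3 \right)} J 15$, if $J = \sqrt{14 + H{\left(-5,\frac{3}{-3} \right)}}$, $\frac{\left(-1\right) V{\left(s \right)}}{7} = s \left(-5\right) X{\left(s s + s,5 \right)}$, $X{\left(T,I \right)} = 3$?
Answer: $4725 \sqrt{15} \approx 18300.0$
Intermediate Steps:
$H{\left(P,r \right)} = 1$ ($H{\left(P,r \right)} = 4 - 3 = 1$)
$V{\left(s \right)} = 105 s$ ($V{\left(s \right)} = - 7 s \left(-5\right) 3 = - 7 - 5 s 3 = - 7 \left(- 15 s\right) = 105 s$)
$J = \sqrt{15}$ ($J = \sqrt{14 + 1} = \sqrt{15} \approx 3.873$)
$V{\left(3 \right)} J 15 = 105 \cdot 3 \sqrt{15} \cdot 15 = 315 \sqrt{15} \cdot 15 = 4725 \sqrt{15}$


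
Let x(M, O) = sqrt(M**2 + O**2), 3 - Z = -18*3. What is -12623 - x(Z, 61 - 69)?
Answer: -12623 - sqrt(3313) ≈ -12681.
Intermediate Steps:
Z = 57 (Z = 3 - (-18)*3 = 3 - 1*(-54) = 3 + 54 = 57)
-12623 - x(Z, 61 - 69) = -12623 - sqrt(57**2 + (61 - 69)**2) = -12623 - sqrt(3249 + (-8)**2) = -12623 - sqrt(3249 + 64) = -12623 - sqrt(3313)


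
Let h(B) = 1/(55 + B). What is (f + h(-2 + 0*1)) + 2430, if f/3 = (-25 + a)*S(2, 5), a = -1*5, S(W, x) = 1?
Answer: 124021/53 ≈ 2340.0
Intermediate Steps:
a = -5
f = -90 (f = 3*((-25 - 5)*1) = 3*(-30*1) = 3*(-30) = -90)
(f + h(-2 + 0*1)) + 2430 = (-90 + 1/(55 + (-2 + 0*1))) + 2430 = (-90 + 1/(55 + (-2 + 0))) + 2430 = (-90 + 1/(55 - 2)) + 2430 = (-90 + 1/53) + 2430 = -4769/53 + 2430 = 124021/53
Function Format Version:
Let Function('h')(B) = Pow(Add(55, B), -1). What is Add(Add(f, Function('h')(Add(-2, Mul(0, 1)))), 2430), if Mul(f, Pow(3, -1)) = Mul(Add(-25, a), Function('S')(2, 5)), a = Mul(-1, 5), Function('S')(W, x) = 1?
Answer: Rational(124021, 53) ≈ 2340.0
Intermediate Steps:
a = -5
f = -90 (f = Mul(3, Mul(Add(-25, -5), 1)) = Mul(3, Mul(-30, 1)) = Mul(3, -30) = -90)
Add(Add(f, Function('h')(Add(-2, Mul(0, 1)))), 2430) = Add(Add(-90, Pow(Add(55, Add(-2, Mul(0, 1))), -1)), 2430) = Add(Add(-90, Pow(Add(55, Add(-2, 0)), -1)), 2430) = Add(Add(-90, Pow(Add(55, -2), -1)), 2430) = Add(Add(-90, Pow(53, -1)), 2430) = Add(Add(-90, Rational(1, 53)), 2430) = Add(Rational(-4769, 53), 2430) = Rational(124021, 53)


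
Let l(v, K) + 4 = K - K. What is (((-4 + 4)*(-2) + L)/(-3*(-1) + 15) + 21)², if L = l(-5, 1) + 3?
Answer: 142129/324 ≈ 438.67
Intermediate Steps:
l(v, K) = -4 (l(v, K) = -4 + (K - K) = -4 + 0 = -4)
L = -1 (L = -4 + 3 = -1)
(((-4 + 4)*(-2) + L)/(-3*(-1) + 15) + 21)² = (((-4 + 4)*(-2) - 1)/(-3*(-1) + 15) + 21)² = ((0*(-2) - 1)/(3 + 15) + 21)² = ((0 - 1)/18 + 21)² = (-1*1/18 + 21)² = (-1/18 + 21)² = (377/18)² = 142129/324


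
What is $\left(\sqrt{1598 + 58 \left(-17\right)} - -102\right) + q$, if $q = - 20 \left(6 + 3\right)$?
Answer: $-78 + 6 \sqrt{17} \approx -53.261$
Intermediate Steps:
$q = -180$ ($q = \left(-20\right) 9 = -180$)
$\left(\sqrt{1598 + 58 \left(-17\right)} - -102\right) + q = \left(\sqrt{1598 + 58 \left(-17\right)} - -102\right) - 180 = \left(\sqrt{1598 - 986} + \left(-1227 + 1329\right)\right) - 180 = \left(\sqrt{612} + 102\right) - 180 = \left(6 \sqrt{17} + 102\right) - 180 = \left(102 + 6 \sqrt{17}\right) - 180 = -78 + 6 \sqrt{17}$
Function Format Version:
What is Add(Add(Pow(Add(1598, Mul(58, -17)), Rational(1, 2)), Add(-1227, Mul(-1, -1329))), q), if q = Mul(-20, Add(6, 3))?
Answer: Add(-78, Mul(6, Pow(17, Rational(1, 2)))) ≈ -53.261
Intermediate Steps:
q = -180 (q = Mul(-20, 9) = -180)
Add(Add(Pow(Add(1598, Mul(58, -17)), Rational(1, 2)), Add(-1227, Mul(-1, -1329))), q) = Add(Add(Pow(Add(1598, Mul(58, -17)), Rational(1, 2)), Add(-1227, Mul(-1, -1329))), -180) = Add(Add(Pow(Add(1598, -986), Rational(1, 2)), Add(-1227, 1329)), -180) = Add(Add(Pow(612, Rational(1, 2)), 102), -180) = Add(Add(Mul(6, Pow(17, Rational(1, 2))), 102), -180) = Add(Add(102, Mul(6, Pow(17, Rational(1, 2)))), -180) = Add(-78, Mul(6, Pow(17, Rational(1, 2))))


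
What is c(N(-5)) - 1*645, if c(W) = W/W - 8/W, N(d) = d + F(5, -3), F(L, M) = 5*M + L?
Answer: -9652/15 ≈ -643.47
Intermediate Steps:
F(L, M) = L + 5*M
N(d) = -10 + d (N(d) = d + (5 + 5*(-3)) = d + (5 - 15) = d - 10 = -10 + d)
c(W) = 1 - 8/W
c(N(-5)) - 1*645 = (-8 + (-10 - 5))/(-10 - 5) - 1*645 = (-8 - 15)/(-15) - 645 = -1/15*(-23) - 645 = 23/15 - 645 = -9652/15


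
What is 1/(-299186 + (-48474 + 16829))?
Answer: -1/330831 ≈ -3.0227e-6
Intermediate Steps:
1/(-299186 + (-48474 + 16829)) = 1/(-299186 - 31645) = 1/(-330831) = -1/330831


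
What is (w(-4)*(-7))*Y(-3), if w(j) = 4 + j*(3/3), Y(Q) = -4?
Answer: 0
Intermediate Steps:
w(j) = 4 + j (w(j) = 4 + j*(3*(⅓)) = 4 + j*1 = 4 + j)
(w(-4)*(-7))*Y(-3) = ((4 - 4)*(-7))*(-4) = (0*(-7))*(-4) = 0*(-4) = 0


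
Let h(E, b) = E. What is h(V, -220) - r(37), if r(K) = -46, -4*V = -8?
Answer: 48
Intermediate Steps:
V = 2 (V = -1/4*(-8) = 2)
h(V, -220) - r(37) = 2 - 1*(-46) = 2 + 46 = 48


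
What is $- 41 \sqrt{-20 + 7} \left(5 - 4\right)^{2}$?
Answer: $- 41 i \sqrt{13} \approx - 147.83 i$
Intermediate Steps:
$- 41 \sqrt{-20 + 7} \left(5 - 4\right)^{2} = - 41 \sqrt{-13} \cdot 1^{2} = - 41 i \sqrt{13} \cdot 1 = - 41 i \sqrt{13}$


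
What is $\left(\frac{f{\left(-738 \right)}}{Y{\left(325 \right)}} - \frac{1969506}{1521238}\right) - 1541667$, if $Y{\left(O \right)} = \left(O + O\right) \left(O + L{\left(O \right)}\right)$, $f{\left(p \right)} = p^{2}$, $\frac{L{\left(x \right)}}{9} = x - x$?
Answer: $- \frac{123858012385333932}{80340381875} \approx -1.5417 \cdot 10^{6}$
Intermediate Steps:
$L{\left(x \right)} = 0$ ($L{\left(x \right)} = 9 \left(x - x\right) = 9 \cdot 0 = 0$)
$Y{\left(O \right)} = 2 O^{2}$ ($Y{\left(O \right)} = \left(O + O\right) \left(O + 0\right) = 2 O O = 2 O^{2}$)
$\left(\frac{f{\left(-738 \right)}}{Y{\left(325 \right)}} - \frac{1969506}{1521238}\right) - 1541667 = \left(\frac{\left(-738\right)^{2}}{2 \cdot 325^{2}} - \frac{1969506}{1521238}\right) - 1541667 = \left(\frac{544644}{2 \cdot 105625} - \frac{984753}{760619}\right) - 1541667 = \left(\frac{544644}{211250} - \frac{984753}{760619}\right) - 1541667 = \left(544644 \cdot \frac{1}{211250} - \frac{984753}{760619}\right) - 1541667 = \left(\frac{272322}{105625} - \frac{984753}{760619}\right) - 1541667 = \frac{103118751693}{80340381875} - 1541667 = - \frac{123858012385333932}{80340381875}$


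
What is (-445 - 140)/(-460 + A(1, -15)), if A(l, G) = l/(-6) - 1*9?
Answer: 702/563 ≈ 1.2469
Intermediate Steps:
A(l, G) = -9 - l/6 (A(l, G) = l*(-⅙) - 9 = -l/6 - 9 = -9 - l/6)
(-445 - 140)/(-460 + A(1, -15)) = (-445 - 140)/(-460 + (-9 - ⅙*1)) = -585/(-460 + (-9 - ⅙)) = -585/(-460 - 55/6) = -585/(-2815/6) = -585*(-6/2815) = 702/563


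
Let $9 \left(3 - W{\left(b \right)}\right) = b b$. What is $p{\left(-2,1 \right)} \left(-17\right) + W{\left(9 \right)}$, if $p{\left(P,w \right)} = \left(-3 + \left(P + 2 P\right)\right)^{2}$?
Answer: $-1383$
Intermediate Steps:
$W{\left(b \right)} = 3 - \frac{b^{2}}{9}$ ($W{\left(b \right)} = 3 - \frac{b b}{9} = 3 - \frac{b^{2}}{9}$)
$p{\left(P,w \right)} = \left(-3 + 3 P\right)^{2}$
$p{\left(-2,1 \right)} \left(-17\right) + W{\left(9 \right)} = 9 \left(-1 - 2\right)^{2} \left(-17\right) + \left(3 - \frac{9^{2}}{9}\right) = 9 \left(-3\right)^{2} \left(-17\right) + \left(3 - 9\right) = 9 \cdot 9 \left(-17\right) + \left(3 - 9\right) = 81 \left(-17\right) - 6 = -1377 - 6 = -1383$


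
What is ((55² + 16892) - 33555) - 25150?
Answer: -38788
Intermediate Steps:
((55² + 16892) - 33555) - 25150 = ((3025 + 16892) - 33555) - 25150 = (19917 - 33555) - 25150 = -13638 - 25150 = -38788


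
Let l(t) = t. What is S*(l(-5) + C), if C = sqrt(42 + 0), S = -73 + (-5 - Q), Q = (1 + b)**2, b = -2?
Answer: 395 - 79*sqrt(42) ≈ -116.98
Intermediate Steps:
Q = 1 (Q = (1 - 2)**2 = (-1)**2 = 1)
S = -79 (S = -73 + (-5 - 1*1) = -73 + (-5 - 1) = -73 - 6 = -79)
C = sqrt(42) ≈ 6.4807
S*(l(-5) + C) = -79*(-5 + sqrt(42)) = 395 - 79*sqrt(42)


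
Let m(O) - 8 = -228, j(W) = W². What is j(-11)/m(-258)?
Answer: -11/20 ≈ -0.55000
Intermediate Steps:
m(O) = -220 (m(O) = 8 - 228 = -220)
j(-11)/m(-258) = (-11)²/(-220) = 121*(-1/220) = -11/20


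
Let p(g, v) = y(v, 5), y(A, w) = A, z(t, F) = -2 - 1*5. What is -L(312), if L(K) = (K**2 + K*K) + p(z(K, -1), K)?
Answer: -195000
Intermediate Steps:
z(t, F) = -7 (z(t, F) = -2 - 5 = -7)
p(g, v) = v
L(K) = K + 2*K**2 (L(K) = (K**2 + K*K) + K = (K**2 + K**2) + K = 2*K**2 + K = K + 2*K**2)
-L(312) = -312*(1 + 2*312) = -312*(1 + 624) = -312*625 = -1*195000 = -195000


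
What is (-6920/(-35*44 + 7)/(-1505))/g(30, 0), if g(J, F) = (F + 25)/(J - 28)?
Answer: -2768/11535825 ≈ -0.00023995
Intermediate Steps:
g(J, F) = (25 + F)/(-28 + J)
(-6920/(-35*44 + 7)/(-1505))/g(30, 0) = (-6920/(-35*44 + 7)/(-1505))/(((25 + 0)/(-28 + 30))) = (-6920/(-1540 + 7)*(-1/1505))/((25/2)) = (-6920/(-1533)*(-1/1505))/(((½)*25)) = (-6920*(-1/1533)*(-1/1505))/(25/2) = ((6920/1533)*(-1/1505))*(2/25) = -1384/461433*2/25 = -2768/11535825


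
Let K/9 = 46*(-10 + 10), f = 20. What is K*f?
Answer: 0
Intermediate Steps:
K = 0 (K = 9*(46*(-10 + 10)) = 9*(46*0) = 9*0 = 0)
K*f = 0*20 = 0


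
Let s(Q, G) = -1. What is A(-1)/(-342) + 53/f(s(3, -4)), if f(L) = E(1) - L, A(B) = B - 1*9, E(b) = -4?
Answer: -3016/171 ≈ -17.637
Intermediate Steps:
A(B) = -9 + B (A(B) = B - 9 = -9 + B)
f(L) = -4 - L
A(-1)/(-342) + 53/f(s(3, -4)) = (-9 - 1)/(-342) + 53/(-4 - 1*(-1)) = -10*(-1/342) + 53/(-4 + 1) = 5/171 + 53/(-3) = 5/171 + 53*(-⅓) = 5/171 - 53/3 = -3016/171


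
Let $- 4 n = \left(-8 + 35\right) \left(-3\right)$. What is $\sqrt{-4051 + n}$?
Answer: $\frac{i \sqrt{16123}}{2} \approx 63.488 i$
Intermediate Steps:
$n = \frac{81}{4}$ ($n = - \frac{\left(-8 + 35\right) \left(-3\right)}{4} = - \frac{27 \left(-3\right)}{4} = \left(- \frac{1}{4}\right) \left(-81\right) = \frac{81}{4} \approx 20.25$)
$\sqrt{-4051 + n} = \sqrt{-4051 + \frac{81}{4}} = \sqrt{- \frac{16123}{4}} = \frac{i \sqrt{16123}}{2}$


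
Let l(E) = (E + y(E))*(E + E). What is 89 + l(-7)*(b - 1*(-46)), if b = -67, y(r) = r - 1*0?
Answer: -4027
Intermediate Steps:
y(r) = r (y(r) = r + 0 = r)
l(E) = 4*E**2 (l(E) = (E + E)*(E + E) = (2*E)*(2*E) = 4*E**2)
89 + l(-7)*(b - 1*(-46)) = 89 + (4*(-7)**2)*(-67 - 1*(-46)) = 89 + (4*49)*(-67 + 46) = 89 + 196*(-21) = 89 - 4116 = -4027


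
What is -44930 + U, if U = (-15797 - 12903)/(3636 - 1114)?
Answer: -56671080/1261 ≈ -44941.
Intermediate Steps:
U = -14350/1261 (U = -28700/2522 = -28700*1/2522 = -14350/1261 ≈ -11.380)
-44930 + U = -44930 - 14350/1261 = -56671080/1261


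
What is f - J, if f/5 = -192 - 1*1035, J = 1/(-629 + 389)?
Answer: -1472399/240 ≈ -6135.0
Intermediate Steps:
J = -1/240 (J = 1/(-240) = -1/240 ≈ -0.0041667)
f = -6135 (f = 5*(-192 - 1*1035) = 5*(-192 - 1035) = 5*(-1227) = -6135)
f - J = -6135 - 1*(-1/240) = -6135 + 1/240 = -1472399/240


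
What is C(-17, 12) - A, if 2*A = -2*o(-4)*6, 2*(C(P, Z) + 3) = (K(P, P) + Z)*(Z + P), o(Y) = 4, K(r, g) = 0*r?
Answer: -9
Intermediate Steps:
K(r, g) = 0
C(P, Z) = -3 + Z*(P + Z)/2 (C(P, Z) = -3 + ((0 + Z)*(Z + P))/2 = -3 + (Z*(P + Z))/2 = -3 + Z*(P + Z)/2)
A = -24 (A = (-2*4*6)/2 = (-8*6)/2 = (½)*(-48) = -24)
C(-17, 12) - A = (-3 + (½)*12² + (½)*(-17)*12) - 1*(-24) = (-3 + (½)*144 - 102) + 24 = (-3 + 72 - 102) + 24 = -33 + 24 = -9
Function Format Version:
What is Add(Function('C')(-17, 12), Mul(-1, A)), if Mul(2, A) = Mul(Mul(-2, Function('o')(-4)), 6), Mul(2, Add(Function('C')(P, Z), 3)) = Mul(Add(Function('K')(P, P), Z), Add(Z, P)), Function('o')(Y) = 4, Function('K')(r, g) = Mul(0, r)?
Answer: -9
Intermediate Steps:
Function('K')(r, g) = 0
Function('C')(P, Z) = Add(-3, Mul(Rational(1, 2), Z, Add(P, Z))) (Function('C')(P, Z) = Add(-3, Mul(Rational(1, 2), Mul(Add(0, Z), Add(Z, P)))) = Add(-3, Mul(Rational(1, 2), Mul(Z, Add(P, Z)))) = Add(-3, Mul(Rational(1, 2), Z, Add(P, Z))))
A = -24 (A = Mul(Rational(1, 2), Mul(Mul(-2, 4), 6)) = Mul(Rational(1, 2), Mul(-8, 6)) = Mul(Rational(1, 2), -48) = -24)
Add(Function('C')(-17, 12), Mul(-1, A)) = Add(Add(-3, Mul(Rational(1, 2), Pow(12, 2)), Mul(Rational(1, 2), -17, 12)), Mul(-1, -24)) = Add(Add(-3, Mul(Rational(1, 2), 144), -102), 24) = Add(Add(-3, 72, -102), 24) = Add(-33, 24) = -9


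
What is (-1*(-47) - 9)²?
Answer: 1444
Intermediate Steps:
(-1*(-47) - 9)² = (47 - 9)² = 38² = 1444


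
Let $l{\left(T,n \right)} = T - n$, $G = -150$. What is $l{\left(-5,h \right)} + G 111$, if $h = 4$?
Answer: $-16659$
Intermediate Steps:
$l{\left(-5,h \right)} + G 111 = \left(-5 - 4\right) - 16650 = -9 - 16650 = -16659$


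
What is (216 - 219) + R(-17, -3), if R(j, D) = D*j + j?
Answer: 31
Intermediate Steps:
R(j, D) = j + D*j
(216 - 219) + R(-17, -3) = (216 - 219) - 17*(1 - 3) = -3 - 17*(-2) = -3 + 34 = 31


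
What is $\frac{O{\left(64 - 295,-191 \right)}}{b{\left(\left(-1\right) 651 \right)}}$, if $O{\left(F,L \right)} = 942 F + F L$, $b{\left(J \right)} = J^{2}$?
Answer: $- \frac{8261}{20181} \approx -0.40935$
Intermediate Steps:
$\frac{O{\left(64 - 295,-191 \right)}}{b{\left(\left(-1\right) 651 \right)}} = \frac{\left(64 - 295\right) \left(942 - 191\right)}{\left(\left(-1\right) 651\right)^{2}} = \frac{\left(-231\right) 751}{\left(-651\right)^{2}} = - \frac{173481}{423801} = \left(-173481\right) \frac{1}{423801} = - \frac{8261}{20181}$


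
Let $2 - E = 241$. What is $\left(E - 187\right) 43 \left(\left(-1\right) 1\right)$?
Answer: $18318$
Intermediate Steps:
$E = -239$ ($E = 2 - 241 = -239$)
$\left(E - 187\right) 43 \left(\left(-1\right) 1\right) = \left(-239 - 187\right) 43 \left(\left(-1\right) 1\right) = - 426 \cdot 43 \left(-1\right) = \left(-426\right) \left(-43\right) = 18318$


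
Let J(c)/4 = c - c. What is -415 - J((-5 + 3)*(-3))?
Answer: -415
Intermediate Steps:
J(c) = 0 (J(c) = 4*(c - c) = 4*0 = 0)
-415 - J((-5 + 3)*(-3)) = -415 - 1*0 = -415 + 0 = -415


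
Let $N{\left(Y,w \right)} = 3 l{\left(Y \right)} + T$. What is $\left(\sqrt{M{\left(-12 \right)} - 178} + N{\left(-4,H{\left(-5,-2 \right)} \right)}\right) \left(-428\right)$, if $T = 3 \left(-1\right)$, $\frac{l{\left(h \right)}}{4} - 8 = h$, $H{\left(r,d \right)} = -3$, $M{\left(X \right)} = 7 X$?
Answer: $-19260 - 428 i \sqrt{262} \approx -19260.0 - 6927.8 i$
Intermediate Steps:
$l{\left(h \right)} = 32 + 4 h$
$T = -3$
$N{\left(Y,w \right)} = 93 + 12 Y$ ($N{\left(Y,w \right)} = 3 \left(32 + 4 Y\right) - 3 = \left(96 + 12 Y\right) - 3 = 93 + 12 Y$)
$\left(\sqrt{M{\left(-12 \right)} - 178} + N{\left(-4,H{\left(-5,-2 \right)} \right)}\right) \left(-428\right) = \left(\sqrt{7 \left(-12\right) - 178} + \left(93 + 12 \left(-4\right)\right)\right) \left(-428\right) = \left(\sqrt{-84 - 178} + \left(93 - 48\right)\right) \left(-428\right) = \left(\sqrt{-262} + 45\right) \left(-428\right) = \left(i \sqrt{262} + 45\right) \left(-428\right) = \left(45 + i \sqrt{262}\right) \left(-428\right) = -19260 - 428 i \sqrt{262}$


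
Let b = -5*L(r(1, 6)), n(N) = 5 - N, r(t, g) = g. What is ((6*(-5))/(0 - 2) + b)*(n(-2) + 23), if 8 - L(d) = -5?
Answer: -1500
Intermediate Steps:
L(d) = 13 (L(d) = 8 - 1*(-5) = 8 + 5 = 13)
b = -65 (b = -5*13 = -65)
((6*(-5))/(0 - 2) + b)*(n(-2) + 23) = ((6*(-5))/(0 - 2) - 65)*((5 - 1*(-2)) + 23) = (-30/(-2) - 65)*((5 + 2) + 23) = (-30*(-½) - 65)*(7 + 23) = (15 - 65)*30 = -50*30 = -1500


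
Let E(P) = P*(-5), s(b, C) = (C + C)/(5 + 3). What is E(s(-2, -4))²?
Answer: 25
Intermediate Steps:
s(b, C) = C/4 (s(b, C) = (2*C)/8 = (2*C)*(⅛) = C/4)
E(P) = -5*P
E(s(-2, -4))² = (-5*(-4)/4)² = (-5*(-1))² = 5² = 25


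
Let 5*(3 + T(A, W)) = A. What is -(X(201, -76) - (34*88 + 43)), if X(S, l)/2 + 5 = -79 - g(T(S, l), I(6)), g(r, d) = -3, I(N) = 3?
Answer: 3197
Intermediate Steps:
T(A, W) = -3 + A/5
X(S, l) = -162 (X(S, l) = -10 + 2*(-79 - 1*(-3)) = -10 + 2*(-79 + 3) = -10 + 2*(-76) = -10 - 152 = -162)
-(X(201, -76) - (34*88 + 43)) = -(-162 - (34*88 + 43)) = -(-162 - (2992 + 43)) = -(-162 - 1*3035) = -(-162 - 3035) = -1*(-3197) = 3197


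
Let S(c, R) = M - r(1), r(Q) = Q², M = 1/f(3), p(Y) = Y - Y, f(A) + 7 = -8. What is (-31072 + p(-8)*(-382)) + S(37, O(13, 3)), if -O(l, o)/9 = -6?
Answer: -466096/15 ≈ -31073.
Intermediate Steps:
f(A) = -15 (f(A) = -7 - 8 = -15)
p(Y) = 0
O(l, o) = 54 (O(l, o) = -9*(-6) = 54)
M = -1/15 (M = 1/(-15) = -1/15 ≈ -0.066667)
S(c, R) = -16/15 (S(c, R) = -1/15 - 1*1² = -1/15 - 1*1 = -1/15 - 1 = -16/15)
(-31072 + p(-8)*(-382)) + S(37, O(13, 3)) = (-31072 + 0*(-382)) - 16/15 = (-31072 + 0) - 16/15 = -31072 - 16/15 = -466096/15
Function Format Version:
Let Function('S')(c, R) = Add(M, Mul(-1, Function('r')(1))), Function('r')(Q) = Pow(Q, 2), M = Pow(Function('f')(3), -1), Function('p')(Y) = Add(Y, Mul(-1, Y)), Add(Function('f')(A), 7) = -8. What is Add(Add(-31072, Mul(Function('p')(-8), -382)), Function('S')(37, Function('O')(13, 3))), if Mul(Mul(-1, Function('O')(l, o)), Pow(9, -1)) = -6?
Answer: Rational(-466096, 15) ≈ -31073.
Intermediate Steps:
Function('f')(A) = -15 (Function('f')(A) = Add(-7, -8) = -15)
Function('p')(Y) = 0
Function('O')(l, o) = 54 (Function('O')(l, o) = Mul(-9, -6) = 54)
M = Rational(-1, 15) (M = Pow(-15, -1) = Rational(-1, 15) ≈ -0.066667)
Function('S')(c, R) = Rational(-16, 15) (Function('S')(c, R) = Add(Rational(-1, 15), Mul(-1, Pow(1, 2))) = Add(Rational(-1, 15), Mul(-1, 1)) = Add(Rational(-1, 15), -1) = Rational(-16, 15))
Add(Add(-31072, Mul(Function('p')(-8), -382)), Function('S')(37, Function('O')(13, 3))) = Add(Add(-31072, Mul(0, -382)), Rational(-16, 15)) = Add(Add(-31072, 0), Rational(-16, 15)) = Add(-31072, Rational(-16, 15)) = Rational(-466096, 15)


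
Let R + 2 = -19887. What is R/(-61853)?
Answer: 19889/61853 ≈ 0.32155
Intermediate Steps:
R = -19889 (R = -2 - 19887 = -19889)
R/(-61853) = -19889/(-61853) = -19889*(-1/61853) = 19889/61853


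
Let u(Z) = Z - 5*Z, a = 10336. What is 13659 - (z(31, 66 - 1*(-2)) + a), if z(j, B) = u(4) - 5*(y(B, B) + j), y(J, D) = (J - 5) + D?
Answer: 4149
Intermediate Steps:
y(J, D) = -5 + D + J (y(J, D) = (-5 + J) + D = -5 + D + J)
u(Z) = -4*Z
z(j, B) = 9 - 10*B - 5*j (z(j, B) = -4*4 - 5*((-5 + B + B) + j) = -16 - 5*((-5 + 2*B) + j) = -16 - 5*(-5 + j + 2*B) = -16 - (-25 + 5*j + 10*B) = -16 + (25 - 10*B - 5*j) = 9 - 10*B - 5*j)
13659 - (z(31, 66 - 1*(-2)) + a) = 13659 - ((9 - 10*(66 - 1*(-2)) - 5*31) + 10336) = 13659 - ((9 - 10*(66 + 2) - 155) + 10336) = 13659 - ((9 - 10*68 - 155) + 10336) = 13659 - ((9 - 680 - 155) + 10336) = 13659 - (-826 + 10336) = 13659 - 1*9510 = 13659 - 9510 = 4149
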